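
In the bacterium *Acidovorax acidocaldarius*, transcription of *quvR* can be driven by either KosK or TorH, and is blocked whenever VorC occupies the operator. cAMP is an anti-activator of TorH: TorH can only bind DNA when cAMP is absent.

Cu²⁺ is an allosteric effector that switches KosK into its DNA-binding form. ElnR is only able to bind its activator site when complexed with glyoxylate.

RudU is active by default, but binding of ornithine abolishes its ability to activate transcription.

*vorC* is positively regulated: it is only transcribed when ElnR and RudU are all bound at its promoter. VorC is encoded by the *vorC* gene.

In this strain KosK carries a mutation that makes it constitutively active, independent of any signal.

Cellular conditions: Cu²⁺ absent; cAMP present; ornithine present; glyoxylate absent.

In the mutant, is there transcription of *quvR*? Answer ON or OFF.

KosK is constitutively active in this strain.
cAMP is present, so TorH is inactive.
Glyoxylate is absent, so ElnR is inactive.
Ornithine is present, so RudU is inactive.
Required activator ElnR is absent, so *vorC* is not transcribed.
So VorC is not produced.
Activator KosK is present, so *quvR* is transcribed.

ON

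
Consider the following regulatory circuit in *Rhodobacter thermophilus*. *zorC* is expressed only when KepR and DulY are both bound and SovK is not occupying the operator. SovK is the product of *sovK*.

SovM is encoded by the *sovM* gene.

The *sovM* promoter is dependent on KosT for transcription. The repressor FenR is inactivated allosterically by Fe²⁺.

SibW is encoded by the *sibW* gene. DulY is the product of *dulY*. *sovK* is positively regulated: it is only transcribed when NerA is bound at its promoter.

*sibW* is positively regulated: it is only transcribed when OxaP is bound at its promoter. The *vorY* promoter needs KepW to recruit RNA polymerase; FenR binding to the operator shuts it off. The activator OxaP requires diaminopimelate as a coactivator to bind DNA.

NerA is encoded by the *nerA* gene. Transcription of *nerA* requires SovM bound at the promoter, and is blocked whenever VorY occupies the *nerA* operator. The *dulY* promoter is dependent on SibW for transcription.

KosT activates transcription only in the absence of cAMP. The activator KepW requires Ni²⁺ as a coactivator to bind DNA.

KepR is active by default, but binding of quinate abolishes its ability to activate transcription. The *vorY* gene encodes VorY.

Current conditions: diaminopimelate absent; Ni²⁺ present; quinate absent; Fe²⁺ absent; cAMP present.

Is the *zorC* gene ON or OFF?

Quinate is absent, so KepR is active.
Ni²⁺ is present, so KepW is active.
Fe²⁺ is absent, so FenR is active.
With repressor FenR bound, *vorY* is not transcribed.
So VorY is not produced.
cAMP is present, so KosT is inactive.
Required activator KosT is absent, so *sovM* is not transcribed.
So SovM is not produced.
Required activator SovM is absent, so *nerA* is not transcribed.
So NerA is not produced.
Required activator NerA is absent, so *sovK* is not transcribed.
So SovK is not produced.
Diaminopimelate is absent, so OxaP is inactive.
Required activator OxaP is absent, so *sibW* is not transcribed.
So SibW is not produced.
Required activator SibW is absent, so *dulY* is not transcribed.
So DulY is not produced.
Required activator DulY is absent, so *zorC* is not transcribed.

OFF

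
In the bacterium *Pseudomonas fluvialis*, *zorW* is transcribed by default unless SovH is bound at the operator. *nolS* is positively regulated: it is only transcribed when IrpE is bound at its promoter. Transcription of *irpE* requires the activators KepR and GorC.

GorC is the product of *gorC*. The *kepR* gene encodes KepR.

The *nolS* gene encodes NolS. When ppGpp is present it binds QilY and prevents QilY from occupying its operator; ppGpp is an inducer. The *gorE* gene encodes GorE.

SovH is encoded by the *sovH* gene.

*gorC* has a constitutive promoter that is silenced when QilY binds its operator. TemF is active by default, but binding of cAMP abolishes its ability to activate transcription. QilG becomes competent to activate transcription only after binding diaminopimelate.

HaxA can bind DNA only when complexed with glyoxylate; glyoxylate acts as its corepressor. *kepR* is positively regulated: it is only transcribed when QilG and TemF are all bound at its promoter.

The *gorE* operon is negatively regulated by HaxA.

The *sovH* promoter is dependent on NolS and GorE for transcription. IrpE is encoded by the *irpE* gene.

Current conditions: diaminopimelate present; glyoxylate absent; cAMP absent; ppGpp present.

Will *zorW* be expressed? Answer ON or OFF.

Diaminopimelate is present, so QilG is active.
cAMP is absent, so TemF is active.
No repressor is bound and QilG and TemF are active, so *kepR* is transcribed.
So KepR is produced and active.
ppGpp is present, so QilY is inactive.
With no repressor bound, *gorC* is transcribed.
So GorC is produced and active.
No repressor is bound and KepR and GorC are active, so *irpE* is transcribed.
So IrpE is produced and active.
No repressor is bound and IrpE is active, so *nolS* is transcribed.
So NolS is produced and active.
Glyoxylate is absent, so HaxA is inactive.
With no repressor bound, *gorE* is transcribed.
So GorE is produced and active.
No repressor is bound and NolS and GorE are active, so *sovH* is transcribed.
So SovH is produced and active.
With repressor SovH bound, *zorW* is not transcribed.

OFF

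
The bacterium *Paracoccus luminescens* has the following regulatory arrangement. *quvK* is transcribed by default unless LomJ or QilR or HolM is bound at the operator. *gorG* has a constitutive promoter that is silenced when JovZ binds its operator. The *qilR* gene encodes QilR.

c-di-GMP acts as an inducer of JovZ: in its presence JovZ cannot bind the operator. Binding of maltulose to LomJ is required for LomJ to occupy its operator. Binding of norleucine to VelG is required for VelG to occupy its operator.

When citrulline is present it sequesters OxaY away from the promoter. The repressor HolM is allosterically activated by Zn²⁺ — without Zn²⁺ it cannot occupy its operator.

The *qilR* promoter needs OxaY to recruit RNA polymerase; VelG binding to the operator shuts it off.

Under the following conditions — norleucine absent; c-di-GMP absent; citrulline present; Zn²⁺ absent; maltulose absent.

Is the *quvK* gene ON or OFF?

Maltulose is absent, so LomJ is inactive.
Citrulline is present, so OxaY is inactive.
Norleucine is absent, so VelG is inactive.
Required activator OxaY is absent, so *qilR* is not transcribed.
So QilR is not produced.
Zn²⁺ is absent, so HolM is inactive.
With no repressor bound, *quvK* is transcribed.

ON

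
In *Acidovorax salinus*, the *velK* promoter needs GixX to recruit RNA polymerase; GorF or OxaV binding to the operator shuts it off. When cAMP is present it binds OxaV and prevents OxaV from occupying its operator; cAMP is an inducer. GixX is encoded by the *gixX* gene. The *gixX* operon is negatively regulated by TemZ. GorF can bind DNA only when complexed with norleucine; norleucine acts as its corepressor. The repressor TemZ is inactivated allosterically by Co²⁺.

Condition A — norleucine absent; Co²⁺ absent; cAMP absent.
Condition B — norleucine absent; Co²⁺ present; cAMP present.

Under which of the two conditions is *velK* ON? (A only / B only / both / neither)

Condition A:
Norleucine is absent, so GorF is inactive.
Co²⁺ is absent, so TemZ is active.
With repressor TemZ bound, *gixX* is not transcribed.
So GixX is not produced.
cAMP is absent, so OxaV is active.
With repressor OxaV bound, *velK* is not transcribed.
→ *velK* is OFF in A.
Condition B:
Norleucine is absent, so GorF is inactive.
Co²⁺ is present, so TemZ is inactive.
With no repressor bound, *gixX* is transcribed.
So GixX is produced and active.
cAMP is present, so OxaV is inactive.
No repressor is bound and GixX is active, so *velK* is transcribed.
→ *velK* is ON in B.

B only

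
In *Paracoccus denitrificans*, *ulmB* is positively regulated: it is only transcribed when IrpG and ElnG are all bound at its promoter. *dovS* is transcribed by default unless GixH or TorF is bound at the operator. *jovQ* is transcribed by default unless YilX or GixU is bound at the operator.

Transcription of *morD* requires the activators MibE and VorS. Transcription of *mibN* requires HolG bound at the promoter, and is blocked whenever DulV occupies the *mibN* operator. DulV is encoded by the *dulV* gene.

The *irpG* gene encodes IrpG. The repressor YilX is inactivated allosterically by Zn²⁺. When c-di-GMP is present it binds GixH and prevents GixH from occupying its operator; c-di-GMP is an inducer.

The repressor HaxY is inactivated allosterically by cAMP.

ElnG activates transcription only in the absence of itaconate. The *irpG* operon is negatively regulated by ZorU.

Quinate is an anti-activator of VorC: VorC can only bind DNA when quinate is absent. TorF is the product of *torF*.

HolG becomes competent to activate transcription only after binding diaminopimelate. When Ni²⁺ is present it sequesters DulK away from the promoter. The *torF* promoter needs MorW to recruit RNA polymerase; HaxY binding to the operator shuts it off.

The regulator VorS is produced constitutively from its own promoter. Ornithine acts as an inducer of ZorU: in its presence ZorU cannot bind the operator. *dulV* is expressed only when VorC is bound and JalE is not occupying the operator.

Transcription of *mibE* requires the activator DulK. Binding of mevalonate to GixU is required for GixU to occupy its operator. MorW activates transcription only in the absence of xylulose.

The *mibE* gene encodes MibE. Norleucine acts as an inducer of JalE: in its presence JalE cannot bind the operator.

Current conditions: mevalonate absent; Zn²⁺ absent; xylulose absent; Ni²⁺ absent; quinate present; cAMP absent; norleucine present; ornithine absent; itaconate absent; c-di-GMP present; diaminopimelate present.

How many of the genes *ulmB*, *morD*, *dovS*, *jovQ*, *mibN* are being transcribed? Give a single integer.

Ornithine is absent, so ZorU is active.
With repressor ZorU bound, *irpG* is not transcribed.
So IrpG is not produced.
Itaconate is absent, so ElnG is active.
Required activator IrpG is absent, so *ulmB* is not transcribed.
→ *ulmB* is OFF.
Ni²⁺ is absent, so DulK is active.
No repressor is bound and DulK is active, so *mibE* is transcribed.
So MibE is produced and active.
VorS is produced constitutively and is active.
No repressor is bound and MibE and VorS are active, so *morD* is transcribed.
→ *morD* is ON.
c-di-GMP is present, so GixH is inactive.
Xylulose is absent, so MorW is active.
cAMP is absent, so HaxY is active.
With repressor HaxY bound, *torF* is not transcribed.
So TorF is not produced.
With no repressor bound, *dovS* is transcribed.
→ *dovS* is ON.
Zn²⁺ is absent, so YilX is active.
Mevalonate is absent, so GixU is inactive.
With repressor YilX bound, *jovQ* is not transcribed.
→ *jovQ* is OFF.
Diaminopimelate is present, so HolG is active.
Norleucine is present, so JalE is inactive.
Quinate is present, so VorC is inactive.
Required activator VorC is absent, so *dulV* is not transcribed.
So DulV is not produced.
No repressor is bound and HolG is active, so *mibN* is transcribed.
→ *mibN* is ON.
3 of the 5 genes are transcribed.

3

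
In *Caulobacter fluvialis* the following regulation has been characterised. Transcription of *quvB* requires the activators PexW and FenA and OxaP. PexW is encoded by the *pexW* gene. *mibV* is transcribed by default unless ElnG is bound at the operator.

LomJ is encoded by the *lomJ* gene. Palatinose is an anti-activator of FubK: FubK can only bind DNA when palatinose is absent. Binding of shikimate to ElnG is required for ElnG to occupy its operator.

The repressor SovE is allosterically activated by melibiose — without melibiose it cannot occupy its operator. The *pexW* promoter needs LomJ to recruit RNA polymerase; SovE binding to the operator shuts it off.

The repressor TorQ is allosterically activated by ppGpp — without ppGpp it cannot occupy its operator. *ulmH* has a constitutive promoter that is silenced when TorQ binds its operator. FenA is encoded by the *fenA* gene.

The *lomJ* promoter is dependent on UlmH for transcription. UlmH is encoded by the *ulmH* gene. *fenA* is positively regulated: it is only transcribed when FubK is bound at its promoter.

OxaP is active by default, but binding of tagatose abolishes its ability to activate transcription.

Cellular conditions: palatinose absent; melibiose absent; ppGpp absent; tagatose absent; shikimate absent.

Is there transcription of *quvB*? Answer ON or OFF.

ppGpp is absent, so TorQ is inactive.
With no repressor bound, *ulmH* is transcribed.
So UlmH is produced and active.
No repressor is bound and UlmH is active, so *lomJ* is transcribed.
So LomJ is produced and active.
Melibiose is absent, so SovE is inactive.
No repressor is bound and LomJ is active, so *pexW* is transcribed.
So PexW is produced and active.
Palatinose is absent, so FubK is active.
No repressor is bound and FubK is active, so *fenA* is transcribed.
So FenA is produced and active.
Tagatose is absent, so OxaP is active.
No repressor is bound and PexW and FenA and OxaP are active, so *quvB* is transcribed.

ON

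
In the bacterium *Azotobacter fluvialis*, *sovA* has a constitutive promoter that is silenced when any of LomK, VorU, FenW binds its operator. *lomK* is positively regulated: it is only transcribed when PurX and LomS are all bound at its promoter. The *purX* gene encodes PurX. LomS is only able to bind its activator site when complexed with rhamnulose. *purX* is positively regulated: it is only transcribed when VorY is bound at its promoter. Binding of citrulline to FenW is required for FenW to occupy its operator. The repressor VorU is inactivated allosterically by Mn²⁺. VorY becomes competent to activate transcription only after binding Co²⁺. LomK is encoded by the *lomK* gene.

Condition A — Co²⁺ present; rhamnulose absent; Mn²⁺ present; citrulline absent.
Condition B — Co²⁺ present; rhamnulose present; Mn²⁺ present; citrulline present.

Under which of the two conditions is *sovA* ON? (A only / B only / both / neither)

Condition A:
Co²⁺ is present, so VorY is active.
No repressor is bound and VorY is active, so *purX* is transcribed.
So PurX is produced and active.
Rhamnulose is absent, so LomS is inactive.
Required activator LomS is absent, so *lomK* is not transcribed.
So LomK is not produced.
Mn²⁺ is present, so VorU is inactive.
Citrulline is absent, so FenW is inactive.
With no repressor bound, *sovA* is transcribed.
→ *sovA* is ON in A.
Condition B:
Co²⁺ is present, so VorY is active.
No repressor is bound and VorY is active, so *purX* is transcribed.
So PurX is produced and active.
Rhamnulose is present, so LomS is active.
No repressor is bound and PurX and LomS are active, so *lomK* is transcribed.
So LomK is produced and active.
Mn²⁺ is present, so VorU is inactive.
Citrulline is present, so FenW is active.
With repressor LomK bound, *sovA* is not transcribed.
→ *sovA* is OFF in B.

A only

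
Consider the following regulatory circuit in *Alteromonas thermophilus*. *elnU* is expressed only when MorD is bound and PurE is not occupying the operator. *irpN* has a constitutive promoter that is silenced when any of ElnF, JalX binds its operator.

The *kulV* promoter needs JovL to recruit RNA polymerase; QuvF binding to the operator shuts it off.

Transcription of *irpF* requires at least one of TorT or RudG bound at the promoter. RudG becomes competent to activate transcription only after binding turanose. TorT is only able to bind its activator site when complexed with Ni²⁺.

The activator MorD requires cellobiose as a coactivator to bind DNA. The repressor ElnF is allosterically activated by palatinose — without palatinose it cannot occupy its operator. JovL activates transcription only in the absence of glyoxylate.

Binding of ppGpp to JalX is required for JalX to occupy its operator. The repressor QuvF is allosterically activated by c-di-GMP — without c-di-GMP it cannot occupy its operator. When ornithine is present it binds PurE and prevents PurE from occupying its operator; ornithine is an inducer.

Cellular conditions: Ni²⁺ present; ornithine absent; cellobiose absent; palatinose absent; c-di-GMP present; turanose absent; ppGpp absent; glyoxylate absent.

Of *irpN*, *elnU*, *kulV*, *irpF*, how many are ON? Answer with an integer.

2

Palatinose is absent, so ElnF is inactive.
ppGpp is absent, so JalX is inactive.
With no repressor bound, *irpN* is transcribed.
→ *irpN* is ON.
Ornithine is absent, so PurE is active.
Cellobiose is absent, so MorD is inactive.
With repressor PurE bound, *elnU* is not transcribed.
→ *elnU* is OFF.
c-di-GMP is present, so QuvF is active.
Glyoxylate is absent, so JovL is active.
With repressor QuvF bound, *kulV* is not transcribed.
→ *kulV* is OFF.
Ni²⁺ is present, so TorT is active.
Turanose is absent, so RudG is inactive.
Activator TorT is present, so *irpF* is transcribed.
→ *irpF* is ON.
2 of the 4 genes are transcribed.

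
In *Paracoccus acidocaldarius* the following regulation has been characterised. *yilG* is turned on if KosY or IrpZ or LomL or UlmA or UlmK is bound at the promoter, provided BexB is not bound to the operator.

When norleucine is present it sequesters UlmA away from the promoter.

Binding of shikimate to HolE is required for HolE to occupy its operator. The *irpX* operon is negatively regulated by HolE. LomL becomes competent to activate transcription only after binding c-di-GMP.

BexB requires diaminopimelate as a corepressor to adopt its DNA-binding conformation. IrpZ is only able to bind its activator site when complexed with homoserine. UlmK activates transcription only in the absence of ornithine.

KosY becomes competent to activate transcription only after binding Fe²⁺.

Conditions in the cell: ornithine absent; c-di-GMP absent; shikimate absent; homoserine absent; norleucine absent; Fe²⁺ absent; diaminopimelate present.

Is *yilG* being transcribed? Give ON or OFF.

OFF

Fe²⁺ is absent, so KosY is inactive.
Homoserine is absent, so IrpZ is inactive.
Diaminopimelate is present, so BexB is active.
c-di-GMP is absent, so LomL is inactive.
Norleucine is absent, so UlmA is active.
Ornithine is absent, so UlmK is active.
With repressor BexB bound, *yilG* is not transcribed.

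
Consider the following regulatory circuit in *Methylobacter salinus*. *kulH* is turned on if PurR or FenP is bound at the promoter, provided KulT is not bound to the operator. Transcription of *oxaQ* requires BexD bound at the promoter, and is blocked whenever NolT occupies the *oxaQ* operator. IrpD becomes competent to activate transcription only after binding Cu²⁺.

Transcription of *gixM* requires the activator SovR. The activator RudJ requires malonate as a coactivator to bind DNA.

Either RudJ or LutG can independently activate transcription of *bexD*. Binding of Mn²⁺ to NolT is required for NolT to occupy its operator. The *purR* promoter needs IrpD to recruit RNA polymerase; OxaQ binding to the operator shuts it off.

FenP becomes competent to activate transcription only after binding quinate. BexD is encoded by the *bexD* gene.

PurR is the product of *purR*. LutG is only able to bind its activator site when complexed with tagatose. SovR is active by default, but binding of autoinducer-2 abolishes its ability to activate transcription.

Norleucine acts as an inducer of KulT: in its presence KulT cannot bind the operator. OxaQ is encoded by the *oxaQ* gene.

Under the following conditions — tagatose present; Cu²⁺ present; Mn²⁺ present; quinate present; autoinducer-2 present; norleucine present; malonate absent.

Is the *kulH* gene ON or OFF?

ON

Mn²⁺ is present, so NolT is active.
Malonate is absent, so RudJ is inactive.
Tagatose is present, so LutG is active.
Activator LutG is present, so *bexD* is transcribed.
So BexD is produced and active.
With repressor NolT bound, *oxaQ* is not transcribed.
So OxaQ is not produced.
Cu²⁺ is present, so IrpD is active.
No repressor is bound and IrpD is active, so *purR* is transcribed.
So PurR is produced and active.
Quinate is present, so FenP is active.
Norleucine is present, so KulT is inactive.
Activator PurR is present, so *kulH* is transcribed.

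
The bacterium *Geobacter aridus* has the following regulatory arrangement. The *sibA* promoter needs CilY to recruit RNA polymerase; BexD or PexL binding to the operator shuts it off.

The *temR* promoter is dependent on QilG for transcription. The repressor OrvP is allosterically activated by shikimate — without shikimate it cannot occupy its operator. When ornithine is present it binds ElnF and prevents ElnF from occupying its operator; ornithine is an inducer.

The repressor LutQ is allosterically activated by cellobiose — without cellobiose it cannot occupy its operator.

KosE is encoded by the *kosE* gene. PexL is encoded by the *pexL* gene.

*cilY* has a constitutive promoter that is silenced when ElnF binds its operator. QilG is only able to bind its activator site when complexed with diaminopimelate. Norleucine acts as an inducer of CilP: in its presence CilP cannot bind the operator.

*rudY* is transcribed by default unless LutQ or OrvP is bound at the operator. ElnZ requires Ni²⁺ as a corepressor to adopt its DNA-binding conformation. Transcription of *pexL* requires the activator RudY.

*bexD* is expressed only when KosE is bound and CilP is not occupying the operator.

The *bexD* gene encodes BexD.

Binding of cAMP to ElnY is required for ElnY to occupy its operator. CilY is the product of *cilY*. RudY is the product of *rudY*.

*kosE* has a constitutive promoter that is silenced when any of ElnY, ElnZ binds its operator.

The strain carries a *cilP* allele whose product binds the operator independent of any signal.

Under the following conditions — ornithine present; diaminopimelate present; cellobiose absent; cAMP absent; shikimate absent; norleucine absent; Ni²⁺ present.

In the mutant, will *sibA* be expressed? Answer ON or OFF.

OFF

CilP is constitutively active in this strain.
cAMP is absent, so ElnY is inactive.
Ni²⁺ is present, so ElnZ is active.
With repressor ElnZ bound, *kosE* is not transcribed.
So KosE is not produced.
With repressor CilP bound, *bexD* is not transcribed.
So BexD is not produced.
Cellobiose is absent, so LutQ is inactive.
Shikimate is absent, so OrvP is inactive.
With no repressor bound, *rudY* is transcribed.
So RudY is produced and active.
No repressor is bound and RudY is active, so *pexL* is transcribed.
So PexL is produced and active.
Ornithine is present, so ElnF is inactive.
With no repressor bound, *cilY* is transcribed.
So CilY is produced and active.
With repressor PexL bound, *sibA* is not transcribed.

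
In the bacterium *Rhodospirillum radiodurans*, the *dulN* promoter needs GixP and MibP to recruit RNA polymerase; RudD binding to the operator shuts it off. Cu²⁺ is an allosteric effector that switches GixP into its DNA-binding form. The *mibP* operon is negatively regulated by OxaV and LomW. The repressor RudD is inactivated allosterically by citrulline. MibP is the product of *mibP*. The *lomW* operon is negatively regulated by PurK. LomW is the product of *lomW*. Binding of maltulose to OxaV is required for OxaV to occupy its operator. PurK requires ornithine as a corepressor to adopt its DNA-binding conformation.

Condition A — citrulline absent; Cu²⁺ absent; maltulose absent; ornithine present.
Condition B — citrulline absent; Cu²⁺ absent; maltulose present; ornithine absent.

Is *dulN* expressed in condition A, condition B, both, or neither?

neither

Condition A:
Citrulline is absent, so RudD is active.
Cu²⁺ is absent, so GixP is inactive.
Maltulose is absent, so OxaV is inactive.
Ornithine is present, so PurK is active.
With repressor PurK bound, *lomW* is not transcribed.
So LomW is not produced.
With no repressor bound, *mibP* is transcribed.
So MibP is produced and active.
With repressor RudD bound, *dulN* is not transcribed.
→ *dulN* is OFF in A.
Condition B:
Citrulline is absent, so RudD is active.
Cu²⁺ is absent, so GixP is inactive.
Maltulose is present, so OxaV is active.
Ornithine is absent, so PurK is inactive.
With no repressor bound, *lomW* is transcribed.
So LomW is produced and active.
With repressor OxaV bound, *mibP* is not transcribed.
So MibP is not produced.
With repressor RudD bound, *dulN* is not transcribed.
→ *dulN* is OFF in B.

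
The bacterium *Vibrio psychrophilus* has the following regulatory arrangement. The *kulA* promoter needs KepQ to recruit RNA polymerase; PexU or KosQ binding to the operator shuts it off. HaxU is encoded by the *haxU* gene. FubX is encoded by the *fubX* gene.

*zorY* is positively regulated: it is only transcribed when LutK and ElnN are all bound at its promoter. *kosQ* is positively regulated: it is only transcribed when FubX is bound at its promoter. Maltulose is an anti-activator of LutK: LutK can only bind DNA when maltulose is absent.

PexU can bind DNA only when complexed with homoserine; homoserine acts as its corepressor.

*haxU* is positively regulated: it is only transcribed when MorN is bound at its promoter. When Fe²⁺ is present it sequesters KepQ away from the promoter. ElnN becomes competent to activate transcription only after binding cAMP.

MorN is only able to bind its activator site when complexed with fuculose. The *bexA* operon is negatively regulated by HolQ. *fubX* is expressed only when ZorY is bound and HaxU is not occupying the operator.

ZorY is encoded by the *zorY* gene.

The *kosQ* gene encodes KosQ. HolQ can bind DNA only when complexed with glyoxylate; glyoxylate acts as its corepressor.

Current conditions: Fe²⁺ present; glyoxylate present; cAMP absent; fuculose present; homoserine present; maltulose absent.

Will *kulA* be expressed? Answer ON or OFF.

OFF

Fe²⁺ is present, so KepQ is inactive.
Homoserine is present, so PexU is active.
Maltulose is absent, so LutK is active.
cAMP is absent, so ElnN is inactive.
Required activator ElnN is absent, so *zorY* is not transcribed.
So ZorY is not produced.
Fuculose is present, so MorN is active.
No repressor is bound and MorN is active, so *haxU* is transcribed.
So HaxU is produced and active.
With repressor HaxU bound, *fubX* is not transcribed.
So FubX is not produced.
Required activator FubX is absent, so *kosQ* is not transcribed.
So KosQ is not produced.
With repressor PexU bound, *kulA* is not transcribed.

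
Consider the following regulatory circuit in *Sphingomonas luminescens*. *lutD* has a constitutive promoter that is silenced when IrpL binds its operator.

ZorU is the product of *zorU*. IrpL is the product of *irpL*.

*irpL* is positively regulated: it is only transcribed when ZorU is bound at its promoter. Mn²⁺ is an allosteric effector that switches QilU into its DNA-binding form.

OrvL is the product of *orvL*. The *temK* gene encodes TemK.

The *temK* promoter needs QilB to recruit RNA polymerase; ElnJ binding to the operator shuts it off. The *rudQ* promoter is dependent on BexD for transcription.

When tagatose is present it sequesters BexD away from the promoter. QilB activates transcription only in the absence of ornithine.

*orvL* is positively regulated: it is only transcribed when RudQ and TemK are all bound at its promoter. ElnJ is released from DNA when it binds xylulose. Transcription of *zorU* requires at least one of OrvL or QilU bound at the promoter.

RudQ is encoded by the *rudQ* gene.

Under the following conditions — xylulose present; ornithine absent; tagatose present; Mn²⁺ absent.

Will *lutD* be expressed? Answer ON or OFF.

ON

Tagatose is present, so BexD is inactive.
Required activator BexD is absent, so *rudQ* is not transcribed.
So RudQ is not produced.
Ornithine is absent, so QilB is active.
Xylulose is present, so ElnJ is inactive.
No repressor is bound and QilB is active, so *temK* is transcribed.
So TemK is produced and active.
Required activator RudQ is absent, so *orvL* is not transcribed.
So OrvL is not produced.
Mn²⁺ is absent, so QilU is inactive.
No activator is available at the *zorU* promoter, so *zorU* is not transcribed.
So ZorU is not produced.
Required activator ZorU is absent, so *irpL* is not transcribed.
So IrpL is not produced.
With no repressor bound, *lutD* is transcribed.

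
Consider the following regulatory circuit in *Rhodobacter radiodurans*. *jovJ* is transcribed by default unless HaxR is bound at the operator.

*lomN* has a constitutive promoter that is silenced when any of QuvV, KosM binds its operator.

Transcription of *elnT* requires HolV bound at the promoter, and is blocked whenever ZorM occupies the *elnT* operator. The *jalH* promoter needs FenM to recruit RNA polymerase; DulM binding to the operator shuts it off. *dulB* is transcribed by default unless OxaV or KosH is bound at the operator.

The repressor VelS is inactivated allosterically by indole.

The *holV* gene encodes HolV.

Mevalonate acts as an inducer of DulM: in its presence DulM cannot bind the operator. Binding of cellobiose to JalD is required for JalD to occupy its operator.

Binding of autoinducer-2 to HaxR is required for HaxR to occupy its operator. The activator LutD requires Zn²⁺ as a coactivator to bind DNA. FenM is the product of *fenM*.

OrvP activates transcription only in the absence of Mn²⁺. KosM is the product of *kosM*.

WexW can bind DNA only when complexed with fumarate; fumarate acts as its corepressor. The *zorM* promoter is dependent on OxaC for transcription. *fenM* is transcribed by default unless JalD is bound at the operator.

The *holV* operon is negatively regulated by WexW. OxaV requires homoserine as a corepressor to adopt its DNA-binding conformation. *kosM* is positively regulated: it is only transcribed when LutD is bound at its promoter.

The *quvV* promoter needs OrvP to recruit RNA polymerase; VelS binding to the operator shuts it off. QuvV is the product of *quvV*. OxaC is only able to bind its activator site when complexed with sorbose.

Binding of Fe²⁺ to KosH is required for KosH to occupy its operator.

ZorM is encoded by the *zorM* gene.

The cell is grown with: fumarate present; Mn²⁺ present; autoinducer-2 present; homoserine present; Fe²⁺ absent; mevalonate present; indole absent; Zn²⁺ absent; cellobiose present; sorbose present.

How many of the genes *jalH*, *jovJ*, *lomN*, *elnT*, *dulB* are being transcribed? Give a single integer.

Cellobiose is present, so JalD is active.
With repressor JalD bound, *fenM* is not transcribed.
So FenM is not produced.
Mevalonate is present, so DulM is inactive.
Required activator FenM is absent, so *jalH* is not transcribed.
→ *jalH* is OFF.
Autoinducer-2 is present, so HaxR is active.
With repressor HaxR bound, *jovJ* is not transcribed.
→ *jovJ* is OFF.
Mn²⁺ is present, so OrvP is inactive.
Indole is absent, so VelS is active.
With repressor VelS bound, *quvV* is not transcribed.
So QuvV is not produced.
Zn²⁺ is absent, so LutD is inactive.
Required activator LutD is absent, so *kosM* is not transcribed.
So KosM is not produced.
With no repressor bound, *lomN* is transcribed.
→ *lomN* is ON.
Sorbose is present, so OxaC is active.
No repressor is bound and OxaC is active, so *zorM* is transcribed.
So ZorM is produced and active.
Fumarate is present, so WexW is active.
With repressor WexW bound, *holV* is not transcribed.
So HolV is not produced.
With repressor ZorM bound, *elnT* is not transcribed.
→ *elnT* is OFF.
Homoserine is present, so OxaV is active.
Fe²⁺ is absent, so KosH is inactive.
With repressor OxaV bound, *dulB* is not transcribed.
→ *dulB* is OFF.
1 of the 5 genes is transcribed.

1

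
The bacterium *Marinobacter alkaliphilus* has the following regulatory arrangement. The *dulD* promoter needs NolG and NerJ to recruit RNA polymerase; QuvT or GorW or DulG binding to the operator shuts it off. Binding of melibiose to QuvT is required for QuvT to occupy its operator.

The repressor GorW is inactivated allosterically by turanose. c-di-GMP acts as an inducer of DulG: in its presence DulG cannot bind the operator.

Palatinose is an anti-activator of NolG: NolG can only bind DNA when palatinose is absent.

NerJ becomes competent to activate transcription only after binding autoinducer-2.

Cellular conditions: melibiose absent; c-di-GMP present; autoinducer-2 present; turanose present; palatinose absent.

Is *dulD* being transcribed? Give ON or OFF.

Palatinose is absent, so NolG is active.
Melibiose is absent, so QuvT is inactive.
Autoinducer-2 is present, so NerJ is active.
Turanose is present, so GorW is inactive.
c-di-GMP is present, so DulG is inactive.
No repressor is bound and NolG and NerJ are active, so *dulD* is transcribed.

ON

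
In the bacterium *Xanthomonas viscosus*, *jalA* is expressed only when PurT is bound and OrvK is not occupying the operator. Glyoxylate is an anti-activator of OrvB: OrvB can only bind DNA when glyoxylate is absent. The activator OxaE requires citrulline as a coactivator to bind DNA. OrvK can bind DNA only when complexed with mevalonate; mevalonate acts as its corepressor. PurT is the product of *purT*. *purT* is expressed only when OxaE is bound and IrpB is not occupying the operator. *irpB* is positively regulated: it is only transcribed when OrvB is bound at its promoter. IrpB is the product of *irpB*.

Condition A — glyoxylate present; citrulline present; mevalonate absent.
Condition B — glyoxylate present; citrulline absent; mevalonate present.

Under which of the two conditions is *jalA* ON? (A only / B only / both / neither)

Condition A:
Glyoxylate is present, so OrvB is inactive.
Required activator OrvB is absent, so *irpB* is not transcribed.
So IrpB is not produced.
Citrulline is present, so OxaE is active.
No repressor is bound and OxaE is active, so *purT* is transcribed.
So PurT is produced and active.
Mevalonate is absent, so OrvK is inactive.
No repressor is bound and PurT is active, so *jalA* is transcribed.
→ *jalA* is ON in A.
Condition B:
Glyoxylate is present, so OrvB is inactive.
Required activator OrvB is absent, so *irpB* is not transcribed.
So IrpB is not produced.
Citrulline is absent, so OxaE is inactive.
Required activator OxaE is absent, so *purT* is not transcribed.
So PurT is not produced.
Mevalonate is present, so OrvK is active.
With repressor OrvK bound, *jalA* is not transcribed.
→ *jalA* is OFF in B.

A only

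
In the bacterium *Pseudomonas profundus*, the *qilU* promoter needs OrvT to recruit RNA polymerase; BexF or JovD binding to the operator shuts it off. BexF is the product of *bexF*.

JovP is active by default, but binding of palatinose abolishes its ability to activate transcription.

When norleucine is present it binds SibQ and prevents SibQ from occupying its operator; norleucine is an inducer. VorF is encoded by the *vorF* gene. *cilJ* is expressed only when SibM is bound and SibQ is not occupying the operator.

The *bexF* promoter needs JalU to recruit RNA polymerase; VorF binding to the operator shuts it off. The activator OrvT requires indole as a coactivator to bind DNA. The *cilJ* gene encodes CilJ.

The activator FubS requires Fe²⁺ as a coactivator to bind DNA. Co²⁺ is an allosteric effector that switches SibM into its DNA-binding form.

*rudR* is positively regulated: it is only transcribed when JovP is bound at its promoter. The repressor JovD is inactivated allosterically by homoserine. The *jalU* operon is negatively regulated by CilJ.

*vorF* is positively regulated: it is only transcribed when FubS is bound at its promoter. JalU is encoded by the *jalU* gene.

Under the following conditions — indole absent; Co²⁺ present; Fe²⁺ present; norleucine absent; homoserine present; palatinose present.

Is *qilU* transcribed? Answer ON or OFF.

Indole is absent, so OrvT is inactive.
Fe²⁺ is present, so FubS is active.
No repressor is bound and FubS is active, so *vorF* is transcribed.
So VorF is produced and active.
Co²⁺ is present, so SibM is active.
Norleucine is absent, so SibQ is active.
With repressor SibQ bound, *cilJ* is not transcribed.
So CilJ is not produced.
With no repressor bound, *jalU* is transcribed.
So JalU is produced and active.
With repressor VorF bound, *bexF* is not transcribed.
So BexF is not produced.
Homoserine is present, so JovD is inactive.
Required activator OrvT is absent, so *qilU* is not transcribed.

OFF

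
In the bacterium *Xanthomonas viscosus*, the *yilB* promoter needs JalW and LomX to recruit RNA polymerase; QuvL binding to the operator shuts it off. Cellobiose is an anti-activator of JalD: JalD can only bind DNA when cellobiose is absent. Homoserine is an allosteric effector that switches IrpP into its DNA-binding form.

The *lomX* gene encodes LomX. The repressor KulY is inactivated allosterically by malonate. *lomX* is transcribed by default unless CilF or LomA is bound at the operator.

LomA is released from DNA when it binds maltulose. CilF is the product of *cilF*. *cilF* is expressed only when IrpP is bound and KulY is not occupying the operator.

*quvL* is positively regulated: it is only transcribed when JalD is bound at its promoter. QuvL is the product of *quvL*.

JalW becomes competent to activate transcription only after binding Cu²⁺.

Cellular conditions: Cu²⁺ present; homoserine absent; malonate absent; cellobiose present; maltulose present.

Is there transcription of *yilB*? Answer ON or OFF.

Cellobiose is present, so JalD is inactive.
Required activator JalD is absent, so *quvL* is not transcribed.
So QuvL is not produced.
Cu²⁺ is present, so JalW is active.
Malonate is absent, so KulY is active.
Homoserine is absent, so IrpP is inactive.
With repressor KulY bound, *cilF* is not transcribed.
So CilF is not produced.
Maltulose is present, so LomA is inactive.
With no repressor bound, *lomX* is transcribed.
So LomX is produced and active.
No repressor is bound and JalW and LomX are active, so *yilB* is transcribed.

ON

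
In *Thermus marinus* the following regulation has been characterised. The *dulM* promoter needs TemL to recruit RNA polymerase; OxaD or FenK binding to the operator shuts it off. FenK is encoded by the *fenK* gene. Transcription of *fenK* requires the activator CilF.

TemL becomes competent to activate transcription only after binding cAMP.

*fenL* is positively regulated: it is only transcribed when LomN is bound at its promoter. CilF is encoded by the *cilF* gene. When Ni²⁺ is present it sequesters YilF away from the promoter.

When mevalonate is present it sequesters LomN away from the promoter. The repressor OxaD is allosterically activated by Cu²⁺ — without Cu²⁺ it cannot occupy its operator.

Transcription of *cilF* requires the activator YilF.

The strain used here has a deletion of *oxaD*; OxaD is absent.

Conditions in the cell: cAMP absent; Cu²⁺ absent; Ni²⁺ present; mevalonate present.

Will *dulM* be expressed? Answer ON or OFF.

OFF

cAMP is absent, so TemL is inactive.
OxaD is non-functional in this strain, so it has no effect.
Ni²⁺ is present, so YilF is inactive.
Required activator YilF is absent, so *cilF* is not transcribed.
So CilF is not produced.
Required activator CilF is absent, so *fenK* is not transcribed.
So FenK is not produced.
Required activator TemL is absent, so *dulM* is not transcribed.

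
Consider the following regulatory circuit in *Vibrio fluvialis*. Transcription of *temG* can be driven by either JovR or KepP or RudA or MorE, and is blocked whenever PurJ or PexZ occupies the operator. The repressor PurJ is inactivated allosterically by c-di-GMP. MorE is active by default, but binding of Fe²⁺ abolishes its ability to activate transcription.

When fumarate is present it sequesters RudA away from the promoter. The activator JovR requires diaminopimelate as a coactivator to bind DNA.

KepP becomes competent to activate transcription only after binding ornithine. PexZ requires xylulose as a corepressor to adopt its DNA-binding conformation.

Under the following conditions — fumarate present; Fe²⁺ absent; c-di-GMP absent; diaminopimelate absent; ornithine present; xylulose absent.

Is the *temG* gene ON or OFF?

OFF

c-di-GMP is absent, so PurJ is active.
Diaminopimelate is absent, so JovR is inactive.
Ornithine is present, so KepP is active.
Fumarate is present, so RudA is inactive.
Fe²⁺ is absent, so MorE is active.
Xylulose is absent, so PexZ is inactive.
With repressor PurJ bound, *temG* is not transcribed.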